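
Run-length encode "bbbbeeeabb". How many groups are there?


Input: bbbbeeeabb
Scanning for consecutive runs:
  Group 1: 'b' x 4 (positions 0-3)
  Group 2: 'e' x 3 (positions 4-6)
  Group 3: 'a' x 1 (positions 7-7)
  Group 4: 'b' x 2 (positions 8-9)
Total groups: 4

4


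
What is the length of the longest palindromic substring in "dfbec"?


Input: "dfbec"
Checking substrings for palindromes:
  No multi-char palindromic substrings found
Longest palindromic substring: "d" with length 1

1


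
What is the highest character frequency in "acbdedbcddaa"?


Input: acbdedbcddaa
Character counts:
  'a': 3
  'b': 2
  'c': 2
  'd': 4
  'e': 1
Maximum frequency: 4

4


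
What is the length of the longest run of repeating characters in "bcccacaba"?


Input: "bcccacaba"
Scanning for longest run:
  Position 1 ('c'): new char, reset run to 1
  Position 2 ('c'): continues run of 'c', length=2
  Position 3 ('c'): continues run of 'c', length=3
  Position 4 ('a'): new char, reset run to 1
  Position 5 ('c'): new char, reset run to 1
  Position 6 ('a'): new char, reset run to 1
  Position 7 ('b'): new char, reset run to 1
  Position 8 ('a'): new char, reset run to 1
Longest run: 'c' with length 3

3


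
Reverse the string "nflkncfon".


Input: nflkncfon
Reading characters right to left:
  Position 8: 'n'
  Position 7: 'o'
  Position 6: 'f'
  Position 5: 'c'
  Position 4: 'n'
  Position 3: 'k'
  Position 2: 'l'
  Position 1: 'f'
  Position 0: 'n'
Reversed: nofcnklfn

nofcnklfn


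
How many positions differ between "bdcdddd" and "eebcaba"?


Comparing "bdcdddd" and "eebcaba" position by position:
  Position 0: 'b' vs 'e' => DIFFER
  Position 1: 'd' vs 'e' => DIFFER
  Position 2: 'c' vs 'b' => DIFFER
  Position 3: 'd' vs 'c' => DIFFER
  Position 4: 'd' vs 'a' => DIFFER
  Position 5: 'd' vs 'b' => DIFFER
  Position 6: 'd' vs 'a' => DIFFER
Positions that differ: 7

7


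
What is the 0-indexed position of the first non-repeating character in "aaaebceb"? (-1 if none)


Input: aaaebceb
Character frequencies:
  'a': 3
  'b': 2
  'c': 1
  'e': 2
Scanning left to right for freq == 1:
  Position 0 ('a'): freq=3, skip
  Position 1 ('a'): freq=3, skip
  Position 2 ('a'): freq=3, skip
  Position 3 ('e'): freq=2, skip
  Position 4 ('b'): freq=2, skip
  Position 5 ('c'): unique! => answer = 5

5


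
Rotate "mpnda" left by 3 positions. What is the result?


Input: "mpnda", rotate left by 3
First 3 characters: "mpn"
Remaining characters: "da"
Concatenate remaining + first: "da" + "mpn" = "dampn"

dampn


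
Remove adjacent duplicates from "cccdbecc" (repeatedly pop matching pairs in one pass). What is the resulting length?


Input: cccdbecc
Stack-based adjacent duplicate removal:
  Read 'c': push. Stack: c
  Read 'c': matches stack top 'c' => pop. Stack: (empty)
  Read 'c': push. Stack: c
  Read 'd': push. Stack: cd
  Read 'b': push. Stack: cdb
  Read 'e': push. Stack: cdbe
  Read 'c': push. Stack: cdbec
  Read 'c': matches stack top 'c' => pop. Stack: cdbe
Final stack: "cdbe" (length 4)

4


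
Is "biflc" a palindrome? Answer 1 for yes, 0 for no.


Input: biflc
Reversed: clfib
  Compare pos 0 ('b') with pos 4 ('c'): MISMATCH
  Compare pos 1 ('i') with pos 3 ('l'): MISMATCH
Result: not a palindrome

0


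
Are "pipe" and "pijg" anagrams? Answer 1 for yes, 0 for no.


Strings: "pipe", "pijg"
Sorted first:  eipp
Sorted second: gijp
Differ at position 0: 'e' vs 'g' => not anagrams

0


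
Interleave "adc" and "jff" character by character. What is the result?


Interleaving "adc" and "jff":
  Position 0: 'a' from first, 'j' from second => "aj"
  Position 1: 'd' from first, 'f' from second => "df"
  Position 2: 'c' from first, 'f' from second => "cf"
Result: ajdfcf

ajdfcf


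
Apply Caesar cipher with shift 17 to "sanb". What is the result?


Caesar cipher: shift "sanb" by 17
  's' (pos 18) + 17 = pos 9 = 'j'
  'a' (pos 0) + 17 = pos 17 = 'r'
  'n' (pos 13) + 17 = pos 4 = 'e'
  'b' (pos 1) + 17 = pos 18 = 's'
Result: jres

jres


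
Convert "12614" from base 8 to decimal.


Input: "12614" in base 8
Positional expansion:
  Digit '1' (value 1) x 8^4 = 4096
  Digit '2' (value 2) x 8^3 = 1024
  Digit '6' (value 6) x 8^2 = 384
  Digit '1' (value 1) x 8^1 = 8
  Digit '4' (value 4) x 8^0 = 4
Sum = 5516

5516


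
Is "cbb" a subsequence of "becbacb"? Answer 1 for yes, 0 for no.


Check if "cbb" is a subsequence of "becbacb"
Greedy scan:
  Position 0 ('b'): no match needed
  Position 1 ('e'): no match needed
  Position 2 ('c'): matches sub[0] = 'c'
  Position 3 ('b'): matches sub[1] = 'b'
  Position 4 ('a'): no match needed
  Position 5 ('c'): no match needed
  Position 6 ('b'): matches sub[2] = 'b'
All 3 characters matched => is a subsequence

1


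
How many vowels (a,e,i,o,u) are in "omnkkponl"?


Input: omnkkponl
Checking each character:
  'o' at position 0: vowel (running total: 1)
  'm' at position 1: consonant
  'n' at position 2: consonant
  'k' at position 3: consonant
  'k' at position 4: consonant
  'p' at position 5: consonant
  'o' at position 6: vowel (running total: 2)
  'n' at position 7: consonant
  'l' at position 8: consonant
Total vowels: 2

2


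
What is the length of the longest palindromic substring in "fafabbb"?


Input: "fafabbb"
Checking substrings for palindromes:
  [0:3] "faf" (len 3) => palindrome
  [1:4] "afa" (len 3) => palindrome
  [4:7] "bbb" (len 3) => palindrome
  [4:6] "bb" (len 2) => palindrome
  [5:7] "bb" (len 2) => palindrome
Longest palindromic substring: "faf" with length 3

3


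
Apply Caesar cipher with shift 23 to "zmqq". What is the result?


Caesar cipher: shift "zmqq" by 23
  'z' (pos 25) + 23 = pos 22 = 'w'
  'm' (pos 12) + 23 = pos 9 = 'j'
  'q' (pos 16) + 23 = pos 13 = 'n'
  'q' (pos 16) + 23 = pos 13 = 'n'
Result: wjnn

wjnn


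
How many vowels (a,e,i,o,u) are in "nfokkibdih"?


Input: nfokkibdih
Checking each character:
  'n' at position 0: consonant
  'f' at position 1: consonant
  'o' at position 2: vowel (running total: 1)
  'k' at position 3: consonant
  'k' at position 4: consonant
  'i' at position 5: vowel (running total: 2)
  'b' at position 6: consonant
  'd' at position 7: consonant
  'i' at position 8: vowel (running total: 3)
  'h' at position 9: consonant
Total vowels: 3

3


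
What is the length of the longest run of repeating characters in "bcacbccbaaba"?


Input: "bcacbccbaaba"
Scanning for longest run:
  Position 1 ('c'): new char, reset run to 1
  Position 2 ('a'): new char, reset run to 1
  Position 3 ('c'): new char, reset run to 1
  Position 4 ('b'): new char, reset run to 1
  Position 5 ('c'): new char, reset run to 1
  Position 6 ('c'): continues run of 'c', length=2
  Position 7 ('b'): new char, reset run to 1
  Position 8 ('a'): new char, reset run to 1
  Position 9 ('a'): continues run of 'a', length=2
  Position 10 ('b'): new char, reset run to 1
  Position 11 ('a'): new char, reset run to 1
Longest run: 'c' with length 2

2


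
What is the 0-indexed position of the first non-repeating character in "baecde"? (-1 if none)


Input: baecde
Character frequencies:
  'a': 1
  'b': 1
  'c': 1
  'd': 1
  'e': 2
Scanning left to right for freq == 1:
  Position 0 ('b'): unique! => answer = 0

0


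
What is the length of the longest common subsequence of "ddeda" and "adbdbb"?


LCS of "ddeda" and "adbdbb"
DP table:
           a    d    b    d    b    b
      0    0    0    0    0    0    0
  d   0    0    1    1    1    1    1
  d   0    0    1    1    2    2    2
  e   0    0    1    1    2    2    2
  d   0    0    1    1    2    2    2
  a   0    1    1    1    2    2    2
LCS length = dp[5][6] = 2

2


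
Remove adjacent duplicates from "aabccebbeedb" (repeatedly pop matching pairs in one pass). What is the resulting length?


Input: aabccebbeedb
Stack-based adjacent duplicate removal:
  Read 'a': push. Stack: a
  Read 'a': matches stack top 'a' => pop. Stack: (empty)
  Read 'b': push. Stack: b
  Read 'c': push. Stack: bc
  Read 'c': matches stack top 'c' => pop. Stack: b
  Read 'e': push. Stack: be
  Read 'b': push. Stack: beb
  Read 'b': matches stack top 'b' => pop. Stack: be
  Read 'e': matches stack top 'e' => pop. Stack: b
  Read 'e': push. Stack: be
  Read 'd': push. Stack: bed
  Read 'b': push. Stack: bedb
Final stack: "bedb" (length 4)

4


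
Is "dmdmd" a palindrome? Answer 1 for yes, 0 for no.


Input: dmdmd
Reversed: dmdmd
  Compare pos 0 ('d') with pos 4 ('d'): match
  Compare pos 1 ('m') with pos 3 ('m'): match
Result: palindrome

1


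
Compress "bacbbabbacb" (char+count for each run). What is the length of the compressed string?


Input: bacbbabbacb
Runs:
  'b' x 1 => "b1"
  'a' x 1 => "a1"
  'c' x 1 => "c1"
  'b' x 2 => "b2"
  'a' x 1 => "a1"
  'b' x 2 => "b2"
  'a' x 1 => "a1"
  'c' x 1 => "c1"
  'b' x 1 => "b1"
Compressed: "b1a1c1b2a1b2a1c1b1"
Compressed length: 18

18


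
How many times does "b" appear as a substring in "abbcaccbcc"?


Searching for "b" in "abbcaccbcc"
Scanning each position:
  Position 0: "a" => no
  Position 1: "b" => MATCH
  Position 2: "b" => MATCH
  Position 3: "c" => no
  Position 4: "a" => no
  Position 5: "c" => no
  Position 6: "c" => no
  Position 7: "b" => MATCH
  Position 8: "c" => no
  Position 9: "c" => no
Total occurrences: 3

3


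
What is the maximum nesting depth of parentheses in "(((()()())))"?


Input: "(((()()())))"
Tracking depth:
  Position 0 '(': depth becomes 1
  Position 1 '(': depth becomes 2
  Position 2 '(': depth becomes 3
  Position 3 '(': depth becomes 4
  Position 4 ')': depth becomes 3
  Position 5 '(': depth becomes 4
  Position 6 ')': depth becomes 3
  Position 7 '(': depth becomes 4
  Position 8 ')': depth becomes 3
  Position 9 ')': depth becomes 2
  Position 10 ')': depth becomes 1
  Position 11 ')': depth becomes 0
Maximum depth reached: 4

4


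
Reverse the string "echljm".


Input: echljm
Reading characters right to left:
  Position 5: 'm'
  Position 4: 'j'
  Position 3: 'l'
  Position 2: 'h'
  Position 1: 'c'
  Position 0: 'e'
Reversed: mjlhce

mjlhce


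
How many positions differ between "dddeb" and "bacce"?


Comparing "dddeb" and "bacce" position by position:
  Position 0: 'd' vs 'b' => DIFFER
  Position 1: 'd' vs 'a' => DIFFER
  Position 2: 'd' vs 'c' => DIFFER
  Position 3: 'e' vs 'c' => DIFFER
  Position 4: 'b' vs 'e' => DIFFER
Positions that differ: 5

5


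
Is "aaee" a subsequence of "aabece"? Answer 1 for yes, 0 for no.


Check if "aaee" is a subsequence of "aabece"
Greedy scan:
  Position 0 ('a'): matches sub[0] = 'a'
  Position 1 ('a'): matches sub[1] = 'a'
  Position 2 ('b'): no match needed
  Position 3 ('e'): matches sub[2] = 'e'
  Position 4 ('c'): no match needed
  Position 5 ('e'): matches sub[3] = 'e'
All 4 characters matched => is a subsequence

1


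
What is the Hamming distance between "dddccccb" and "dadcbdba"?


Comparing "dddccccb" and "dadcbdba" position by position:
  Position 0: 'd' vs 'd' => same
  Position 1: 'd' vs 'a' => differ
  Position 2: 'd' vs 'd' => same
  Position 3: 'c' vs 'c' => same
  Position 4: 'c' vs 'b' => differ
  Position 5: 'c' vs 'd' => differ
  Position 6: 'c' vs 'b' => differ
  Position 7: 'b' vs 'a' => differ
Total differences (Hamming distance): 5

5


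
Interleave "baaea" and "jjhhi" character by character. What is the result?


Interleaving "baaea" and "jjhhi":
  Position 0: 'b' from first, 'j' from second => "bj"
  Position 1: 'a' from first, 'j' from second => "aj"
  Position 2: 'a' from first, 'h' from second => "ah"
  Position 3: 'e' from first, 'h' from second => "eh"
  Position 4: 'a' from first, 'i' from second => "ai"
Result: bjajahehai

bjajahehai


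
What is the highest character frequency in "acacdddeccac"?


Input: acacdddeccac
Character counts:
  'a': 3
  'c': 5
  'd': 3
  'e': 1
Maximum frequency: 5

5


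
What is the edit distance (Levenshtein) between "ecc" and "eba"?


Computing edit distance: "ecc" -> "eba"
DP table:
           e    b    a
      0    1    2    3
  e   1    0    1    2
  c   2    1    1    2
  c   3    2    2    2
Edit distance = dp[3][3] = 2

2


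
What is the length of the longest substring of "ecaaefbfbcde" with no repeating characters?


Input: "ecaaefbfbcde"
Sliding window (track last position of each char):
  Position 0 ('e'): window [0,0] length 1 -- new best
  Position 1 ('c'): window [0,1] length 2 -- new best
  Position 2 ('a'): window [0,2] length 3 -- new best
  Position 3 ('a'): repeat (last at 2), move window start to 3
  Position 3 ('a'): window [3,3] length 1
  Position 4 ('e'): window [3,4] length 2
  Position 5 ('f'): window [3,5] length 3
  Position 6 ('b'): window [3,6] length 4 -- new best
  Position 7 ('f'): repeat (last at 5), move window start to 6
  Position 7 ('f'): window [6,7] length 2
  Position 8 ('b'): repeat (last at 6), move window start to 7
  Position 8 ('b'): window [7,8] length 2
  Position 9 ('c'): window [7,9] length 3
  Position 10 ('d'): window [7,10] length 4
  Position 11 ('e'): window [7,11] length 5 -- new best
Longest substring with no repeats: "fbcde" with length 5

5


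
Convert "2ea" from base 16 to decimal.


Input: "2ea" in base 16
Positional expansion:
  Digit '2' (value 2) x 16^2 = 512
  Digit 'e' (value 14) x 16^1 = 224
  Digit 'a' (value 10) x 16^0 = 10
Sum = 746

746


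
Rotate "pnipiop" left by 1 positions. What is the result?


Input: "pnipiop", rotate left by 1
First 1 characters: "p"
Remaining characters: "nipiop"
Concatenate remaining + first: "nipiop" + "p" = "nipiopp"

nipiopp


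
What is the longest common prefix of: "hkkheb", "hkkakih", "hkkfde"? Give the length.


Words: hkkheb, hkkakih, hkkfde
  Position 0: all 'h' => match
  Position 1: all 'k' => match
  Position 2: all 'k' => match
  Position 3: ('h', 'a', 'f') => mismatch, stop
LCP = "hkk" (length 3)

3


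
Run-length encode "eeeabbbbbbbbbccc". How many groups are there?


Input: eeeabbbbbbbbbccc
Scanning for consecutive runs:
  Group 1: 'e' x 3 (positions 0-2)
  Group 2: 'a' x 1 (positions 3-3)
  Group 3: 'b' x 9 (positions 4-12)
  Group 4: 'c' x 3 (positions 13-15)
Total groups: 4

4


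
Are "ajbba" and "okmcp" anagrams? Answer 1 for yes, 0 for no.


Strings: "ajbba", "okmcp"
Sorted first:  aabbj
Sorted second: ckmop
Differ at position 0: 'a' vs 'c' => not anagrams

0


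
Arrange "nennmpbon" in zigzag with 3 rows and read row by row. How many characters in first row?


Zigzag "nennmpbon" into 3 rows:
Placing characters:
  'n' => row 0
  'e' => row 1
  'n' => row 2
  'n' => row 1
  'm' => row 0
  'p' => row 1
  'b' => row 2
  'o' => row 1
  'n' => row 0
Rows:
  Row 0: "nmn"
  Row 1: "enpo"
  Row 2: "nb"
First row length: 3

3


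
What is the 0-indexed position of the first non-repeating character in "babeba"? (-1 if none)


Input: babeba
Character frequencies:
  'a': 2
  'b': 3
  'e': 1
Scanning left to right for freq == 1:
  Position 0 ('b'): freq=3, skip
  Position 1 ('a'): freq=2, skip
  Position 2 ('b'): freq=3, skip
  Position 3 ('e'): unique! => answer = 3

3


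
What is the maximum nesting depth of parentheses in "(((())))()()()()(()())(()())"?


Input: "(((())))()()()()(()())(()())"
Tracking depth:
  Position 0 '(': depth becomes 1
  Position 1 '(': depth becomes 2
  Position 2 '(': depth becomes 3
  Position 3 '(': depth becomes 4
  Position 4 ')': depth becomes 3
  Position 5 ')': depth becomes 2
  Position 6 ')': depth becomes 1
  Position 7 ')': depth becomes 0
  Position 8 '(': depth becomes 1
  Position 9 ')': depth becomes 0
  Position 10 '(': depth becomes 1
  Position 11 ')': depth becomes 0
  Position 12 '(': depth becomes 1
  Position 13 ')': depth becomes 0
  Position 14 '(': depth becomes 1
  Position 15 ')': depth becomes 0
  Position 16 '(': depth becomes 1
  Position 17 '(': depth becomes 2
  Position 18 ')': depth becomes 1
  Position 19 '(': depth becomes 2
  Position 20 ')': depth becomes 1
  Position 21 ')': depth becomes 0
  Position 22 '(': depth becomes 1
  Position 23 '(': depth becomes 2
  Position 24 ')': depth becomes 1
  Position 25 '(': depth becomes 2
  Position 26 ')': depth becomes 1
  Position 27 ')': depth becomes 0
Maximum depth reached: 4

4


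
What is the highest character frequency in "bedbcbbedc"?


Input: bedbcbbedc
Character counts:
  'b': 4
  'c': 2
  'd': 2
  'e': 2
Maximum frequency: 4

4


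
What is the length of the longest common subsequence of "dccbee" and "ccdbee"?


LCS of "dccbee" and "ccdbee"
DP table:
           c    c    d    b    e    e
      0    0    0    0    0    0    0
  d   0    0    0    1    1    1    1
  c   0    1    1    1    1    1    1
  c   0    1    2    2    2    2    2
  b   0    1    2    2    3    3    3
  e   0    1    2    2    3    4    4
  e   0    1    2    2    3    4    5
LCS length = dp[6][6] = 5

5


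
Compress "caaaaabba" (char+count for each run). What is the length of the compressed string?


Input: caaaaabba
Runs:
  'c' x 1 => "c1"
  'a' x 5 => "a5"
  'b' x 2 => "b2"
  'a' x 1 => "a1"
Compressed: "c1a5b2a1"
Compressed length: 8

8


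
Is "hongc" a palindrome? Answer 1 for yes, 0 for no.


Input: hongc
Reversed: cgnoh
  Compare pos 0 ('h') with pos 4 ('c'): MISMATCH
  Compare pos 1 ('o') with pos 3 ('g'): MISMATCH
Result: not a palindrome

0


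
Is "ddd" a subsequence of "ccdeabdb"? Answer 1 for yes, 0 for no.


Check if "ddd" is a subsequence of "ccdeabdb"
Greedy scan:
  Position 0 ('c'): no match needed
  Position 1 ('c'): no match needed
  Position 2 ('d'): matches sub[0] = 'd'
  Position 3 ('e'): no match needed
  Position 4 ('a'): no match needed
  Position 5 ('b'): no match needed
  Position 6 ('d'): matches sub[1] = 'd'
  Position 7 ('b'): no match needed
Only matched 2/3 characters => not a subsequence

0


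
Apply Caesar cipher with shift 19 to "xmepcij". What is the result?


Caesar cipher: shift "xmepcij" by 19
  'x' (pos 23) + 19 = pos 16 = 'q'
  'm' (pos 12) + 19 = pos 5 = 'f'
  'e' (pos 4) + 19 = pos 23 = 'x'
  'p' (pos 15) + 19 = pos 8 = 'i'
  'c' (pos 2) + 19 = pos 21 = 'v'
  'i' (pos 8) + 19 = pos 1 = 'b'
  'j' (pos 9) + 19 = pos 2 = 'c'
Result: qfxivbc

qfxivbc


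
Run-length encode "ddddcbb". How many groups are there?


Input: ddddcbb
Scanning for consecutive runs:
  Group 1: 'd' x 4 (positions 0-3)
  Group 2: 'c' x 1 (positions 4-4)
  Group 3: 'b' x 2 (positions 5-6)
Total groups: 3

3


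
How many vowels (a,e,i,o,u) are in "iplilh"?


Input: iplilh
Checking each character:
  'i' at position 0: vowel (running total: 1)
  'p' at position 1: consonant
  'l' at position 2: consonant
  'i' at position 3: vowel (running total: 2)
  'l' at position 4: consonant
  'h' at position 5: consonant
Total vowels: 2

2


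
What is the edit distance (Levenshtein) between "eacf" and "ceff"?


Computing edit distance: "eacf" -> "ceff"
DP table:
           c    e    f    f
      0    1    2    3    4
  e   1    1    1    2    3
  a   2    2    2    2    3
  c   3    2    3    3    3
  f   4    3    3    3    3
Edit distance = dp[4][4] = 3

3


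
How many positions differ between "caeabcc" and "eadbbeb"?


Comparing "caeabcc" and "eadbbeb" position by position:
  Position 0: 'c' vs 'e' => DIFFER
  Position 1: 'a' vs 'a' => same
  Position 2: 'e' vs 'd' => DIFFER
  Position 3: 'a' vs 'b' => DIFFER
  Position 4: 'b' vs 'b' => same
  Position 5: 'c' vs 'e' => DIFFER
  Position 6: 'c' vs 'b' => DIFFER
Positions that differ: 5

5


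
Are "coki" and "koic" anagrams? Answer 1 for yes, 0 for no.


Strings: "coki", "koic"
Sorted first:  ciko
Sorted second: ciko
Sorted forms match => anagrams

1


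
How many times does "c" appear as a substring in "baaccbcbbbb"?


Searching for "c" in "baaccbcbbbb"
Scanning each position:
  Position 0: "b" => no
  Position 1: "a" => no
  Position 2: "a" => no
  Position 3: "c" => MATCH
  Position 4: "c" => MATCH
  Position 5: "b" => no
  Position 6: "c" => MATCH
  Position 7: "b" => no
  Position 8: "b" => no
  Position 9: "b" => no
  Position 10: "b" => no
Total occurrences: 3

3


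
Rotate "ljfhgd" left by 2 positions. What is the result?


Input: "ljfhgd", rotate left by 2
First 2 characters: "lj"
Remaining characters: "fhgd"
Concatenate remaining + first: "fhgd" + "lj" = "fhgdlj"

fhgdlj


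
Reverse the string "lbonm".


Input: lbonm
Reading characters right to left:
  Position 4: 'm'
  Position 3: 'n'
  Position 2: 'o'
  Position 1: 'b'
  Position 0: 'l'
Reversed: mnobl

mnobl


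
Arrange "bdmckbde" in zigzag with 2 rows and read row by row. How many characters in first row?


Zigzag "bdmckbde" into 2 rows:
Placing characters:
  'b' => row 0
  'd' => row 1
  'm' => row 0
  'c' => row 1
  'k' => row 0
  'b' => row 1
  'd' => row 0
  'e' => row 1
Rows:
  Row 0: "bmkd"
  Row 1: "dcbe"
First row length: 4

4


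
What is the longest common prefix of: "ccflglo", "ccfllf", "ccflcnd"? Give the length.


Words: ccflglo, ccfllf, ccflcnd
  Position 0: all 'c' => match
  Position 1: all 'c' => match
  Position 2: all 'f' => match
  Position 3: all 'l' => match
  Position 4: ('g', 'l', 'c') => mismatch, stop
LCP = "ccfl" (length 4)

4


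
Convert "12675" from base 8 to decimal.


Input: "12675" in base 8
Positional expansion:
  Digit '1' (value 1) x 8^4 = 4096
  Digit '2' (value 2) x 8^3 = 1024
  Digit '6' (value 6) x 8^2 = 384
  Digit '7' (value 7) x 8^1 = 56
  Digit '5' (value 5) x 8^0 = 5
Sum = 5565

5565


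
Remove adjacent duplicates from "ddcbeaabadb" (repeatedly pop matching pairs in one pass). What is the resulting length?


Input: ddcbeaabadb
Stack-based adjacent duplicate removal:
  Read 'd': push. Stack: d
  Read 'd': matches stack top 'd' => pop. Stack: (empty)
  Read 'c': push. Stack: c
  Read 'b': push. Stack: cb
  Read 'e': push. Stack: cbe
  Read 'a': push. Stack: cbea
  Read 'a': matches stack top 'a' => pop. Stack: cbe
  Read 'b': push. Stack: cbeb
  Read 'a': push. Stack: cbeba
  Read 'd': push. Stack: cbebad
  Read 'b': push. Stack: cbebadb
Final stack: "cbebadb" (length 7)

7


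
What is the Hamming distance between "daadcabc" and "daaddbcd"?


Comparing "daadcabc" and "daaddbcd" position by position:
  Position 0: 'd' vs 'd' => same
  Position 1: 'a' vs 'a' => same
  Position 2: 'a' vs 'a' => same
  Position 3: 'd' vs 'd' => same
  Position 4: 'c' vs 'd' => differ
  Position 5: 'a' vs 'b' => differ
  Position 6: 'b' vs 'c' => differ
  Position 7: 'c' vs 'd' => differ
Total differences (Hamming distance): 4

4


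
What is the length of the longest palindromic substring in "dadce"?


Input: "dadce"
Checking substrings for palindromes:
  [0:3] "dad" (len 3) => palindrome
Longest palindromic substring: "dad" with length 3

3


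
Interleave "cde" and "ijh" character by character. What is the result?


Interleaving "cde" and "ijh":
  Position 0: 'c' from first, 'i' from second => "ci"
  Position 1: 'd' from first, 'j' from second => "dj"
  Position 2: 'e' from first, 'h' from second => "eh"
Result: cidjeh

cidjeh


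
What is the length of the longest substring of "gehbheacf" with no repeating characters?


Input: "gehbheacf"
Sliding window (track last position of each char):
  Position 0 ('g'): window [0,0] length 1 -- new best
  Position 1 ('e'): window [0,1] length 2 -- new best
  Position 2 ('h'): window [0,2] length 3 -- new best
  Position 3 ('b'): window [0,3] length 4 -- new best
  Position 4 ('h'): repeat (last at 2), move window start to 3
  Position 4 ('h'): window [3,4] length 2
  Position 5 ('e'): window [3,5] length 3
  Position 6 ('a'): window [3,6] length 4
  Position 7 ('c'): window [3,7] length 5 -- new best
  Position 8 ('f'): window [3,8] length 6 -- new best
Longest substring with no repeats: "bheacf" with length 6

6


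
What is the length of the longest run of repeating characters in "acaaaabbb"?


Input: "acaaaabbb"
Scanning for longest run:
  Position 1 ('c'): new char, reset run to 1
  Position 2 ('a'): new char, reset run to 1
  Position 3 ('a'): continues run of 'a', length=2
  Position 4 ('a'): continues run of 'a', length=3
  Position 5 ('a'): continues run of 'a', length=4
  Position 6 ('b'): new char, reset run to 1
  Position 7 ('b'): continues run of 'b', length=2
  Position 8 ('b'): continues run of 'b', length=3
Longest run: 'a' with length 4

4


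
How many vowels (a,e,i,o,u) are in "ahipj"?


Input: ahipj
Checking each character:
  'a' at position 0: vowel (running total: 1)
  'h' at position 1: consonant
  'i' at position 2: vowel (running total: 2)
  'p' at position 3: consonant
  'j' at position 4: consonant
Total vowels: 2

2


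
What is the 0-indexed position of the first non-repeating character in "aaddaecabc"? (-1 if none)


Input: aaddaecabc
Character frequencies:
  'a': 4
  'b': 1
  'c': 2
  'd': 2
  'e': 1
Scanning left to right for freq == 1:
  Position 0 ('a'): freq=4, skip
  Position 1 ('a'): freq=4, skip
  Position 2 ('d'): freq=2, skip
  Position 3 ('d'): freq=2, skip
  Position 4 ('a'): freq=4, skip
  Position 5 ('e'): unique! => answer = 5

5


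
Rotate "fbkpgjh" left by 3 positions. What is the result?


Input: "fbkpgjh", rotate left by 3
First 3 characters: "fbk"
Remaining characters: "pgjh"
Concatenate remaining + first: "pgjh" + "fbk" = "pgjhfbk"

pgjhfbk


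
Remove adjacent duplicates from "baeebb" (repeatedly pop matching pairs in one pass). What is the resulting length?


Input: baeebb
Stack-based adjacent duplicate removal:
  Read 'b': push. Stack: b
  Read 'a': push. Stack: ba
  Read 'e': push. Stack: bae
  Read 'e': matches stack top 'e' => pop. Stack: ba
  Read 'b': push. Stack: bab
  Read 'b': matches stack top 'b' => pop. Stack: ba
Final stack: "ba" (length 2)

2


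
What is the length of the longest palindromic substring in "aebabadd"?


Input: "aebabadd"
Checking substrings for palindromes:
  [2:5] "bab" (len 3) => palindrome
  [3:6] "aba" (len 3) => palindrome
  [6:8] "dd" (len 2) => palindrome
Longest palindromic substring: "bab" with length 3

3


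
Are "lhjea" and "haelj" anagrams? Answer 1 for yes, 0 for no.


Strings: "lhjea", "haelj"
Sorted first:  aehjl
Sorted second: aehjl
Sorted forms match => anagrams

1


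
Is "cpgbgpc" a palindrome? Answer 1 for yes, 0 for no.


Input: cpgbgpc
Reversed: cpgbgpc
  Compare pos 0 ('c') with pos 6 ('c'): match
  Compare pos 1 ('p') with pos 5 ('p'): match
  Compare pos 2 ('g') with pos 4 ('g'): match
Result: palindrome

1


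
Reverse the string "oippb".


Input: oippb
Reading characters right to left:
  Position 4: 'b'
  Position 3: 'p'
  Position 2: 'p'
  Position 1: 'i'
  Position 0: 'o'
Reversed: bppio

bppio


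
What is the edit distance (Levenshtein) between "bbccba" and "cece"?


Computing edit distance: "bbccba" -> "cece"
DP table:
           c    e    c    e
      0    1    2    3    4
  b   1    1    2    3    4
  b   2    2    2    3    4
  c   3    2    3    2    3
  c   4    3    3    3    3
  b   5    4    4    4    4
  a   6    5    5    5    5
Edit distance = dp[6][4] = 5

5


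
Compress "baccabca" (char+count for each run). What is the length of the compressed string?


Input: baccabca
Runs:
  'b' x 1 => "b1"
  'a' x 1 => "a1"
  'c' x 2 => "c2"
  'a' x 1 => "a1"
  'b' x 1 => "b1"
  'c' x 1 => "c1"
  'a' x 1 => "a1"
Compressed: "b1a1c2a1b1c1a1"
Compressed length: 14

14


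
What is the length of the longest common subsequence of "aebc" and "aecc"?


LCS of "aebc" and "aecc"
DP table:
           a    e    c    c
      0    0    0    0    0
  a   0    1    1    1    1
  e   0    1    2    2    2
  b   0    1    2    2    2
  c   0    1    2    3    3
LCS length = dp[4][4] = 3

3


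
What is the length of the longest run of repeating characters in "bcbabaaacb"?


Input: "bcbabaaacb"
Scanning for longest run:
  Position 1 ('c'): new char, reset run to 1
  Position 2 ('b'): new char, reset run to 1
  Position 3 ('a'): new char, reset run to 1
  Position 4 ('b'): new char, reset run to 1
  Position 5 ('a'): new char, reset run to 1
  Position 6 ('a'): continues run of 'a', length=2
  Position 7 ('a'): continues run of 'a', length=3
  Position 8 ('c'): new char, reset run to 1
  Position 9 ('b'): new char, reset run to 1
Longest run: 'a' with length 3

3


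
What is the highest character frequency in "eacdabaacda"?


Input: eacdabaacda
Character counts:
  'a': 5
  'b': 1
  'c': 2
  'd': 2
  'e': 1
Maximum frequency: 5

5


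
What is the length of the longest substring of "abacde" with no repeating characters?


Input: "abacde"
Sliding window (track last position of each char):
  Position 0 ('a'): window [0,0] length 1 -- new best
  Position 1 ('b'): window [0,1] length 2 -- new best
  Position 2 ('a'): repeat (last at 0), move window start to 1
  Position 2 ('a'): window [1,2] length 2
  Position 3 ('c'): window [1,3] length 3 -- new best
  Position 4 ('d'): window [1,4] length 4 -- new best
  Position 5 ('e'): window [1,5] length 5 -- new best
Longest substring with no repeats: "bacde" with length 5

5


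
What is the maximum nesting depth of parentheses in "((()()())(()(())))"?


Input: "((()()())(()(())))"
Tracking depth:
  Position 0 '(': depth becomes 1
  Position 1 '(': depth becomes 2
  Position 2 '(': depth becomes 3
  Position 3 ')': depth becomes 2
  Position 4 '(': depth becomes 3
  Position 5 ')': depth becomes 2
  Position 6 '(': depth becomes 3
  Position 7 ')': depth becomes 2
  Position 8 ')': depth becomes 1
  Position 9 '(': depth becomes 2
  Position 10 '(': depth becomes 3
  Position 11 ')': depth becomes 2
  Position 12 '(': depth becomes 3
  Position 13 '(': depth becomes 4
  Position 14 ')': depth becomes 3
  Position 15 ')': depth becomes 2
  Position 16 ')': depth becomes 1
  Position 17 ')': depth becomes 0
Maximum depth reached: 4

4


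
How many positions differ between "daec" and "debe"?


Comparing "daec" and "debe" position by position:
  Position 0: 'd' vs 'd' => same
  Position 1: 'a' vs 'e' => DIFFER
  Position 2: 'e' vs 'b' => DIFFER
  Position 3: 'c' vs 'e' => DIFFER
Positions that differ: 3

3


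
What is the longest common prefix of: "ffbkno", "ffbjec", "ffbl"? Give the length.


Words: ffbkno, ffbjec, ffbl
  Position 0: all 'f' => match
  Position 1: all 'f' => match
  Position 2: all 'b' => match
  Position 3: ('k', 'j', 'l') => mismatch, stop
LCP = "ffb" (length 3)

3


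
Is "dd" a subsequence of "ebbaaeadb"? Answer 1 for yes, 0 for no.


Check if "dd" is a subsequence of "ebbaaeadb"
Greedy scan:
  Position 0 ('e'): no match needed
  Position 1 ('b'): no match needed
  Position 2 ('b'): no match needed
  Position 3 ('a'): no match needed
  Position 4 ('a'): no match needed
  Position 5 ('e'): no match needed
  Position 6 ('a'): no match needed
  Position 7 ('d'): matches sub[0] = 'd'
  Position 8 ('b'): no match needed
Only matched 1/2 characters => not a subsequence

0


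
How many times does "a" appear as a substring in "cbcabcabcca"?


Searching for "a" in "cbcabcabcca"
Scanning each position:
  Position 0: "c" => no
  Position 1: "b" => no
  Position 2: "c" => no
  Position 3: "a" => MATCH
  Position 4: "b" => no
  Position 5: "c" => no
  Position 6: "a" => MATCH
  Position 7: "b" => no
  Position 8: "c" => no
  Position 9: "c" => no
  Position 10: "a" => MATCH
Total occurrences: 3

3


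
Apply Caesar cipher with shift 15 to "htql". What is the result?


Caesar cipher: shift "htql" by 15
  'h' (pos 7) + 15 = pos 22 = 'w'
  't' (pos 19) + 15 = pos 8 = 'i'
  'q' (pos 16) + 15 = pos 5 = 'f'
  'l' (pos 11) + 15 = pos 0 = 'a'
Result: wifa

wifa


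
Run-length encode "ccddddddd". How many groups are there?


Input: ccddddddd
Scanning for consecutive runs:
  Group 1: 'c' x 2 (positions 0-1)
  Group 2: 'd' x 7 (positions 2-8)
Total groups: 2

2


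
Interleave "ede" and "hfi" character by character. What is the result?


Interleaving "ede" and "hfi":
  Position 0: 'e' from first, 'h' from second => "eh"
  Position 1: 'd' from first, 'f' from second => "df"
  Position 2: 'e' from first, 'i' from second => "ei"
Result: ehdfei

ehdfei


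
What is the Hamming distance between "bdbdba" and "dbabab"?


Comparing "bdbdba" and "dbabab" position by position:
  Position 0: 'b' vs 'd' => differ
  Position 1: 'd' vs 'b' => differ
  Position 2: 'b' vs 'a' => differ
  Position 3: 'd' vs 'b' => differ
  Position 4: 'b' vs 'a' => differ
  Position 5: 'a' vs 'b' => differ
Total differences (Hamming distance): 6

6


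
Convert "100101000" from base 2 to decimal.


Input: "100101000" in base 2
Positional expansion:
  Digit '1' (value 1) x 2^8 = 256
  Digit '0' (value 0) x 2^7 = 0
  Digit '0' (value 0) x 2^6 = 0
  Digit '1' (value 1) x 2^5 = 32
  Digit '0' (value 0) x 2^4 = 0
  Digit '1' (value 1) x 2^3 = 8
  Digit '0' (value 0) x 2^2 = 0
  Digit '0' (value 0) x 2^1 = 0
  Digit '0' (value 0) x 2^0 = 0
Sum = 296

296


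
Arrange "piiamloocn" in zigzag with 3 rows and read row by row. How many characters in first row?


Zigzag "piiamloocn" into 3 rows:
Placing characters:
  'p' => row 0
  'i' => row 1
  'i' => row 2
  'a' => row 1
  'm' => row 0
  'l' => row 1
  'o' => row 2
  'o' => row 1
  'c' => row 0
  'n' => row 1
Rows:
  Row 0: "pmc"
  Row 1: "ialon"
  Row 2: "io"
First row length: 3

3


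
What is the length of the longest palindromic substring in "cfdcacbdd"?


Input: "cfdcacbdd"
Checking substrings for palindromes:
  [3:6] "cac" (len 3) => palindrome
  [7:9] "dd" (len 2) => palindrome
Longest palindromic substring: "cac" with length 3

3


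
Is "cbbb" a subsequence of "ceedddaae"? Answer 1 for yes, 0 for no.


Check if "cbbb" is a subsequence of "ceedddaae"
Greedy scan:
  Position 0 ('c'): matches sub[0] = 'c'
  Position 1 ('e'): no match needed
  Position 2 ('e'): no match needed
  Position 3 ('d'): no match needed
  Position 4 ('d'): no match needed
  Position 5 ('d'): no match needed
  Position 6 ('a'): no match needed
  Position 7 ('a'): no match needed
  Position 8 ('e'): no match needed
Only matched 1/4 characters => not a subsequence

0


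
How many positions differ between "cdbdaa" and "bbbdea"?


Comparing "cdbdaa" and "bbbdea" position by position:
  Position 0: 'c' vs 'b' => DIFFER
  Position 1: 'd' vs 'b' => DIFFER
  Position 2: 'b' vs 'b' => same
  Position 3: 'd' vs 'd' => same
  Position 4: 'a' vs 'e' => DIFFER
  Position 5: 'a' vs 'a' => same
Positions that differ: 3

3


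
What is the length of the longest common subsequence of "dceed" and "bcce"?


LCS of "dceed" and "bcce"
DP table:
           b    c    c    e
      0    0    0    0    0
  d   0    0    0    0    0
  c   0    0    1    1    1
  e   0    0    1    1    2
  e   0    0    1    1    2
  d   0    0    1    1    2
LCS length = dp[5][4] = 2

2


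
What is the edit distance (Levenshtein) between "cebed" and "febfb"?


Computing edit distance: "cebed" -> "febfb"
DP table:
           f    e    b    f    b
      0    1    2    3    4    5
  c   1    1    2    3    4    5
  e   2    2    1    2    3    4
  b   3    3    2    1    2    3
  e   4    4    3    2    2    3
  d   5    5    4    3    3    3
Edit distance = dp[5][5] = 3

3


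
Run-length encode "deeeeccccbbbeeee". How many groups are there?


Input: deeeeccccbbbeeee
Scanning for consecutive runs:
  Group 1: 'd' x 1 (positions 0-0)
  Group 2: 'e' x 4 (positions 1-4)
  Group 3: 'c' x 4 (positions 5-8)
  Group 4: 'b' x 3 (positions 9-11)
  Group 5: 'e' x 4 (positions 12-15)
Total groups: 5

5


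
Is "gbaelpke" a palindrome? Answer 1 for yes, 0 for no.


Input: gbaelpke
Reversed: ekpleabg
  Compare pos 0 ('g') with pos 7 ('e'): MISMATCH
  Compare pos 1 ('b') with pos 6 ('k'): MISMATCH
  Compare pos 2 ('a') with pos 5 ('p'): MISMATCH
  Compare pos 3 ('e') with pos 4 ('l'): MISMATCH
Result: not a palindrome

0


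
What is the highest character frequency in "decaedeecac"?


Input: decaedeecac
Character counts:
  'a': 2
  'c': 3
  'd': 2
  'e': 4
Maximum frequency: 4

4


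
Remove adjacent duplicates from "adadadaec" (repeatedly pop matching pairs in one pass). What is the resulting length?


Input: adadadaec
Stack-based adjacent duplicate removal:
  Read 'a': push. Stack: a
  Read 'd': push. Stack: ad
  Read 'a': push. Stack: ada
  Read 'd': push. Stack: adad
  Read 'a': push. Stack: adada
  Read 'd': push. Stack: adadad
  Read 'a': push. Stack: adadada
  Read 'e': push. Stack: adadadae
  Read 'c': push. Stack: adadadaec
Final stack: "adadadaec" (length 9)

9


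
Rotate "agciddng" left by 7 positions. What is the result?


Input: "agciddng", rotate left by 7
First 7 characters: "agciddn"
Remaining characters: "g"
Concatenate remaining + first: "g" + "agciddn" = "gagciddn"

gagciddn


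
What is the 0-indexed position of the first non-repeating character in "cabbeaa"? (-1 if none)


Input: cabbeaa
Character frequencies:
  'a': 3
  'b': 2
  'c': 1
  'e': 1
Scanning left to right for freq == 1:
  Position 0 ('c'): unique! => answer = 0

0


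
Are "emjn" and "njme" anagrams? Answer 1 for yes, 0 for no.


Strings: "emjn", "njme"
Sorted first:  ejmn
Sorted second: ejmn
Sorted forms match => anagrams

1


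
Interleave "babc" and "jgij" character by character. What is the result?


Interleaving "babc" and "jgij":
  Position 0: 'b' from first, 'j' from second => "bj"
  Position 1: 'a' from first, 'g' from second => "ag"
  Position 2: 'b' from first, 'i' from second => "bi"
  Position 3: 'c' from first, 'j' from second => "cj"
Result: bjagbicj

bjagbicj


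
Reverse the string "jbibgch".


Input: jbibgch
Reading characters right to left:
  Position 6: 'h'
  Position 5: 'c'
  Position 4: 'g'
  Position 3: 'b'
  Position 2: 'i'
  Position 1: 'b'
  Position 0: 'j'
Reversed: hcgbibj

hcgbibj


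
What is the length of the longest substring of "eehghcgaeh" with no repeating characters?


Input: "eehghcgaeh"
Sliding window (track last position of each char):
  Position 0 ('e'): window [0,0] length 1 -- new best
  Position 1 ('e'): repeat (last at 0), move window start to 1
  Position 1 ('e'): window [1,1] length 1
  Position 2 ('h'): window [1,2] length 2 -- new best
  Position 3 ('g'): window [1,3] length 3 -- new best
  Position 4 ('h'): repeat (last at 2), move window start to 3
  Position 4 ('h'): window [3,4] length 2
  Position 5 ('c'): window [3,5] length 3
  Position 6 ('g'): repeat (last at 3), move window start to 4
  Position 6 ('g'): window [4,6] length 3
  Position 7 ('a'): window [4,7] length 4 -- new best
  Position 8 ('e'): window [4,8] length 5 -- new best
  Position 9 ('h'): repeat (last at 4), move window start to 5
  Position 9 ('h'): window [5,9] length 5
Longest substring with no repeats: "hcgae" with length 5

5


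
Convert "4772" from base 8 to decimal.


Input: "4772" in base 8
Positional expansion:
  Digit '4' (value 4) x 8^3 = 2048
  Digit '7' (value 7) x 8^2 = 448
  Digit '7' (value 7) x 8^1 = 56
  Digit '2' (value 2) x 8^0 = 2
Sum = 2554

2554


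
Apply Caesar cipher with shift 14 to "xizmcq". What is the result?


Caesar cipher: shift "xizmcq" by 14
  'x' (pos 23) + 14 = pos 11 = 'l'
  'i' (pos 8) + 14 = pos 22 = 'w'
  'z' (pos 25) + 14 = pos 13 = 'n'
  'm' (pos 12) + 14 = pos 0 = 'a'
  'c' (pos 2) + 14 = pos 16 = 'q'
  'q' (pos 16) + 14 = pos 4 = 'e'
Result: lwnaqe

lwnaqe


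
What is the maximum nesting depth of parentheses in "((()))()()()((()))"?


Input: "((()))()()()((()))"
Tracking depth:
  Position 0 '(': depth becomes 1
  Position 1 '(': depth becomes 2
  Position 2 '(': depth becomes 3
  Position 3 ')': depth becomes 2
  Position 4 ')': depth becomes 1
  Position 5 ')': depth becomes 0
  Position 6 '(': depth becomes 1
  Position 7 ')': depth becomes 0
  Position 8 '(': depth becomes 1
  Position 9 ')': depth becomes 0
  Position 10 '(': depth becomes 1
  Position 11 ')': depth becomes 0
  Position 12 '(': depth becomes 1
  Position 13 '(': depth becomes 2
  Position 14 '(': depth becomes 3
  Position 15 ')': depth becomes 2
  Position 16 ')': depth becomes 1
  Position 17 ')': depth becomes 0
Maximum depth reached: 3

3
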